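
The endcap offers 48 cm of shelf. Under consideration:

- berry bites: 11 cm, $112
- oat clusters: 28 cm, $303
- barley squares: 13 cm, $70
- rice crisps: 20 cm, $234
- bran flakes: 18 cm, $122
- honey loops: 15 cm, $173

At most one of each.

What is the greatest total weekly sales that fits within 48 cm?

By weekly sales per cm: rice crisps 11.70, honey loops 11.53, oat clusters 10.82, berry bites 10.18 lead.
Taking the top-ratio products first gives berry bites + rice crisps + honey loops for 519 (46 cm).
Dropping berry bites and honey loops frees 26 cm; slotting in oat clusters (28 cm) lifts the total to 537 at 48 cm.
Nothing else within 48 cm beats 537.

537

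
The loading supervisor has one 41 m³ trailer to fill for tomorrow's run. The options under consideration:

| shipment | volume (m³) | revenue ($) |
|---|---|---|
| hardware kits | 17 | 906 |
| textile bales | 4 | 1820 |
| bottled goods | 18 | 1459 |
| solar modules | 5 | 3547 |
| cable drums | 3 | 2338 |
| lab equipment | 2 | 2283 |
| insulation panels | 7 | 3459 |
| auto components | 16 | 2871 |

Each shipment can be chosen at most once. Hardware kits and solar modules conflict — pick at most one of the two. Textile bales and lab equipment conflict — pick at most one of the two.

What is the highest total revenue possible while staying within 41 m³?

Ranking by ratio (revenue/m³): lab equipment 1141.50, cable drums 779.33, solar modules 709.40, insulation panels 494.14.
Solar modules + cable drums + lab equipment + insulation panels + auto components uses 33 of the 41 m³ and totals 14498.
Nothing else feasible within 41 m³ beats 14498.

14498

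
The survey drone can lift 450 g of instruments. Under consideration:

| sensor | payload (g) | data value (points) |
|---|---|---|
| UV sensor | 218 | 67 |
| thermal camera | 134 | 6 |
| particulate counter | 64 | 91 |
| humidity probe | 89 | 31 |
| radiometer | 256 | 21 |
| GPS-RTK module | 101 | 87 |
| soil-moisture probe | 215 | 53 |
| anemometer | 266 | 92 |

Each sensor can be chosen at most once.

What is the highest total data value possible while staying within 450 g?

270

Filling by ratio: thermal camera + particulate counter + humidity probe + GPS-RTK module for 215, with 62 g left unused.
Dropping thermal camera and humidity probe frees 223 g; slotting in anemometer (266 g) lifts the total to 270 at 431 g.
Runner-up UV sensor + particulate counter + GPS-RTK module tops out at 245.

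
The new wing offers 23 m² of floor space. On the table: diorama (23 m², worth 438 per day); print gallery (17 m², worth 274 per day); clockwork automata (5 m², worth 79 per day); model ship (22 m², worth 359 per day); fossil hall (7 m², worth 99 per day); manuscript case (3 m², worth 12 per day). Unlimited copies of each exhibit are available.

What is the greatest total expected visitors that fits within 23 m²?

438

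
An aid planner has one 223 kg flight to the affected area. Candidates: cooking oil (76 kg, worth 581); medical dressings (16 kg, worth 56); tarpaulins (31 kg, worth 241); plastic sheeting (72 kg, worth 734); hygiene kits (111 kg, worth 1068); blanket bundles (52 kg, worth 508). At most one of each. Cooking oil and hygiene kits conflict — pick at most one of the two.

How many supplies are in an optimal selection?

The maximum people served within 223 kg is 2043.
One optimal bundle: tarpaulins + plastic sheeting + hygiene kits (214 kg).
Any selection reaching 2043 contains exactly 3 supplies.

3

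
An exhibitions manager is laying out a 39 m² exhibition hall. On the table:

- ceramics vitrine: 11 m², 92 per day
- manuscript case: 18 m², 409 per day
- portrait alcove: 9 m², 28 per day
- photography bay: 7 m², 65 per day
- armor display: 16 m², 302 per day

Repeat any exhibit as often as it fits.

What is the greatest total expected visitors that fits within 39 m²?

818

2×manuscript case uses 36 of the 39 m² and totals 818.
No other feasible combination exceeds 818.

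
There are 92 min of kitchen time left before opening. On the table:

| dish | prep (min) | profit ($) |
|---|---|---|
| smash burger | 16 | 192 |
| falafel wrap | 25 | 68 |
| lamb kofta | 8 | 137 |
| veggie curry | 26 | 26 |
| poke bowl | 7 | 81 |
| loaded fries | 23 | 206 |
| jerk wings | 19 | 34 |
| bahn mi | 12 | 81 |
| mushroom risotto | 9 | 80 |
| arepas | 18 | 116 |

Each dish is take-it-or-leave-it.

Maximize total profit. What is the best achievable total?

By profit per min: lamb kofta 17.12, smash burger 12.00, poke bowl 11.57, loaded fries 8.96 lead.
Greedy by ratio would take smash burger + lamb kofta + poke bowl + loaded fries + bahn mi + mushroom risotto: 75 min used, total 777.
Replace mushroom risotto with arepas: the trade gains 36 net, giving 813 at 84 min.
Next best is smash burger + lamb kofta + poke bowl + loaded fries + mushroom risotto + arepas at 812 (81 min) — short by 1.

813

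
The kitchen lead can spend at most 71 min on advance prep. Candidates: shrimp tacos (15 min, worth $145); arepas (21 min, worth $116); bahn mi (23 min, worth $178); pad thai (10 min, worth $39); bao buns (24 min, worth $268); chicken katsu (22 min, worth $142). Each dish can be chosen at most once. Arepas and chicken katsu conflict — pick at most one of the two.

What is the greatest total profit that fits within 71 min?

594

Greedy by ratio would take shrimp tacos + bahn mi + bao buns: 62 min used, total 591.
Dropping bahn mi frees 23 min; slotting in pad thai + chicken katsu (32 min) lifts the total to 594 at 71 min.
The closest alternative, shrimp tacos + bahn mi + bao buns, reaches only 591.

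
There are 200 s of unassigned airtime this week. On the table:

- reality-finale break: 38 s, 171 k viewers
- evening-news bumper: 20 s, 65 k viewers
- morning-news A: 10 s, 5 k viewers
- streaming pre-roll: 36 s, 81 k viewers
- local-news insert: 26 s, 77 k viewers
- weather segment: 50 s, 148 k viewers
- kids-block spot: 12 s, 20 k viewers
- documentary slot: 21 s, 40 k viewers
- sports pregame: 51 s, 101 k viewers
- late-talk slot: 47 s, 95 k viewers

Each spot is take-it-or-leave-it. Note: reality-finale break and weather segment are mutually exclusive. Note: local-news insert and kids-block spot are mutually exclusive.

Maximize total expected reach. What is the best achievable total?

Ranking by ratio (expected reach/s): reality-finale break 4.50, evening-news bumper 3.25, local-news insert 2.96, weather segment 2.96.
Reality-finale break + evening-news bumper + streaming pre-roll + local-news insert + documentary slot + sports pregame uses 192 of the 200 s and totals 535.

535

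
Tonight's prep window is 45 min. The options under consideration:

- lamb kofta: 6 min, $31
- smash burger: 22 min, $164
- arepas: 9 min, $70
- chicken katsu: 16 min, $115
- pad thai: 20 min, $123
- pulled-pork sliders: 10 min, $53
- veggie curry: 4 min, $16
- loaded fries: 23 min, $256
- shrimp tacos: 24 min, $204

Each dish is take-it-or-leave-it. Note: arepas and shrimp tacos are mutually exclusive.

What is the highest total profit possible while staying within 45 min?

Density check — loaded fries 11.13, shrimp tacos 8.50, arepas 7.78, smash burger 7.45 are the best per min.
Taking the top-ratio dishes first gives arepas + pulled-pork sliders + loaded fries for 379 (42 min).
Replace arepas and pulled-pork sliders with smash burger: the trade gains 41 net, giving 420 at 45 min.
Runner-up lamb kofta + chicken katsu + loaded fries tops out at 402.

420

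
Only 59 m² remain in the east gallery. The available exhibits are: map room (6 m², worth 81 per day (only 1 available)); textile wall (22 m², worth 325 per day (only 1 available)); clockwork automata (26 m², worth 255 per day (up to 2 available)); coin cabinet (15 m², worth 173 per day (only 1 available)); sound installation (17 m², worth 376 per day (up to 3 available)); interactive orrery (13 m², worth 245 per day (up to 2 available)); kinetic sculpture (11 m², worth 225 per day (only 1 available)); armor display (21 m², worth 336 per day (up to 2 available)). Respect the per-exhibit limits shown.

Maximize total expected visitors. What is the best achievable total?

1222

A density-first pass picks map room + 3×sound installation — 1209 at 57 m².
Replace map room and sound installation with interactive orrery + kinetic sculpture: the trade gains 13 net, giving 1222 at 58 m².
That's the maximum — no swap from here does better than 1222.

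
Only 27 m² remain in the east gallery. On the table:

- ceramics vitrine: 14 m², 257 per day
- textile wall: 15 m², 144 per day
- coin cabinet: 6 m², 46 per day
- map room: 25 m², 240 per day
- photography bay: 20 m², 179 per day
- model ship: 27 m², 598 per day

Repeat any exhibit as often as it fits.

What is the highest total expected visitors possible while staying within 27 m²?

598

By expected visitors per m²: model ship 22.15, ceramics vitrine 18.36, textile wall 9.60 lead.
Taking model ship: 27 m² used, 598 in expected visitors.
That's the maximum — no swap from here does better than 598.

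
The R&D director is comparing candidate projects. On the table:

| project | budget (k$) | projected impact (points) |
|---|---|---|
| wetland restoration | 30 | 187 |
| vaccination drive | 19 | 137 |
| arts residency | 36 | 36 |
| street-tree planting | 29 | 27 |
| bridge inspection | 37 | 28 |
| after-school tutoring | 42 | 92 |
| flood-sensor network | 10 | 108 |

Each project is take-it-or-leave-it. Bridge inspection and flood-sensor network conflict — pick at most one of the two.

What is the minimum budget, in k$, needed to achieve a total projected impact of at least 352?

Look for the lowest-budget combination reaching 352.
wetland restoration + vaccination drive + flood-sensor network reaches 432 using 59 k$.
Any bundle with less than 59 k$ falls short of 352.

59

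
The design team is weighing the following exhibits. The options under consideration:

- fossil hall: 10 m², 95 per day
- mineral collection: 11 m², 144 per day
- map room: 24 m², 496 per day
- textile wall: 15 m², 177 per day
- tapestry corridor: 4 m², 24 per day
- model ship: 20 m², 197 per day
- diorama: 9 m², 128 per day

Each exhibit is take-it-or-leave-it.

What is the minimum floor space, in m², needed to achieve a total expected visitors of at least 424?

24

Look for the lowest-floor combination reaching 424.
Taking map room gives 496 (≥ 424) for 24 m².
Any bundle with less than 24 m² falls short of 424.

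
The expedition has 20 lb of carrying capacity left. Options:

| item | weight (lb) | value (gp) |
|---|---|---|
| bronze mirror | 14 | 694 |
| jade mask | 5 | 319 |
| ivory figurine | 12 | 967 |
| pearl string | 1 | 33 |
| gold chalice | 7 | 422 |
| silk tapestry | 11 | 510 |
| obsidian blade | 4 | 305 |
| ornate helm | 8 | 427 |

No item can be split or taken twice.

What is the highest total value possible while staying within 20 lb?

The ratio heuristic lands on ivory figurine + pearl string + obsidian blade (1305) but leaves 3 lb idle.
Replace obsidian blade with gold chalice: the trade gains 117 net, giving 1422 at 20 lb.

1422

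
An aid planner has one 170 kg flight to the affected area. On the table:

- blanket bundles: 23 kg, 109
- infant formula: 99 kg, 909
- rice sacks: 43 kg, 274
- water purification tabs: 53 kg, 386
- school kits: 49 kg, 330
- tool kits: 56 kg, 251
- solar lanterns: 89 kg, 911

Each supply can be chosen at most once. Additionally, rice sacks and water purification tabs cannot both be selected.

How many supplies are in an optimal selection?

3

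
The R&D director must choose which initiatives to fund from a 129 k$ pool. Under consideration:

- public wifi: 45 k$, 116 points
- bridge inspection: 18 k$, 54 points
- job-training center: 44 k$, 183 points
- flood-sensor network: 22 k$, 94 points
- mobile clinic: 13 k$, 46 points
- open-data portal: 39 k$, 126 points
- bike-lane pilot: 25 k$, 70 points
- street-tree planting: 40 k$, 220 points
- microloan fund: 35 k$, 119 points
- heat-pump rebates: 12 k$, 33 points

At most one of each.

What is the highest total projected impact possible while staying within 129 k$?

The ratio heuristic lands on job-training center + flood-sensor network + mobile clinic + street-tree planting (543) but leaves 10 k$ idle.
Replace mobile clinic with bridge inspection: the trade gains 8 net, giving 551 at 124 k$.
The closest alternative, job-training center + flood-sensor network + mobile clinic + street-tree planting, reaches only 543.

551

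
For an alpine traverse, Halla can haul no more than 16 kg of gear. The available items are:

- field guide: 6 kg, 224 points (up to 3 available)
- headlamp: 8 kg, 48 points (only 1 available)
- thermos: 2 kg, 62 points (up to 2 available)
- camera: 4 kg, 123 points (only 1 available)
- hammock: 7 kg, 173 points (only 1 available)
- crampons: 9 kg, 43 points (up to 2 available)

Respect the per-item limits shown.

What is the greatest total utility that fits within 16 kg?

572

Taking 2×field guide + 2×thermos: 16 kg used, 572 in utility.
Nothing else within 16 kg beats 572.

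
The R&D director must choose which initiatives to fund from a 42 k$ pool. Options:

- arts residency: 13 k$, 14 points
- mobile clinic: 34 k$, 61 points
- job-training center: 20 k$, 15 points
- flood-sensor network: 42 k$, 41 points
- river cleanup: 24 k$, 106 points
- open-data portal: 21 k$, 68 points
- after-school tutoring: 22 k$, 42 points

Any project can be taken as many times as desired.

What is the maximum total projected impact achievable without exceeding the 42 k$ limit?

136

Filling by ratio: arts residency + river cleanup for 120, with 5 k$ left unused.
Replace arts residency and river cleanup with 2×open-data portal: the trade gains 16 net, giving 136 at 42 k$.
That's the maximum — no swap from here does better than 136.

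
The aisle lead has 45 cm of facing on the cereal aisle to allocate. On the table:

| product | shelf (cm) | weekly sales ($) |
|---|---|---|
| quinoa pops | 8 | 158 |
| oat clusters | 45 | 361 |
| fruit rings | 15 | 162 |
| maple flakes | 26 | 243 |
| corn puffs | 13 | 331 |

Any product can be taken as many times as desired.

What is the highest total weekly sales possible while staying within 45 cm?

993

Best packing: 3×corn puffs — 39 cm, 993 total.
Every other selection either busts 45 cm or fails to beat 993.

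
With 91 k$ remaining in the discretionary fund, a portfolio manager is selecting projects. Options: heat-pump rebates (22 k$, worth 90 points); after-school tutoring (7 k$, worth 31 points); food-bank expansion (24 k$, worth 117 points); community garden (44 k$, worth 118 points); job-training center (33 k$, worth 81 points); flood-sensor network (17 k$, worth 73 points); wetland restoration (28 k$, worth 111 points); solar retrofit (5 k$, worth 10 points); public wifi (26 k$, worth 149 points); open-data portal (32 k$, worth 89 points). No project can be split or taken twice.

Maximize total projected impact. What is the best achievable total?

Ranking by ratio (projected impact/k$): public wifi 5.73, food-bank expansion 4.88, after-school tutoring 4.43.
The ratio heuristic lands on after-school tutoring + food-bank expansion + flood-sensor network + solar retrofit + public wifi (380) but leaves 12 k$ idle.
The 12 k$ tied up in after-school tutoring and solar retrofit is better spent on heat-pump rebates — total rises to 429 (89 k$).

429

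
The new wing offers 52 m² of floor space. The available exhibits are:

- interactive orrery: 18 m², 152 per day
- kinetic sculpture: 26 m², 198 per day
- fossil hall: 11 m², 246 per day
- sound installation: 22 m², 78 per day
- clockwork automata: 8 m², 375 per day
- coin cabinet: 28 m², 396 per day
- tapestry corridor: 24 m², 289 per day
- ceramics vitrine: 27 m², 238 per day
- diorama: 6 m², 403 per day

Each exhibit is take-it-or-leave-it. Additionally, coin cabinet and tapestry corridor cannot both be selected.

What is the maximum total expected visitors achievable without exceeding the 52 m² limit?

Ranking by ratio (expected visitors/m²): diorama 67.17, clockwork automata 46.88, fossil hall 22.36, coin cabinet 14.14.
Taking fossil hall + clockwork automata + tapestry corridor + diorama: 49 m² used, 1313 in expected visitors.
Runner-up fossil hall + clockwork automata + ceramics vitrine + diorama tops out at 1262.

1313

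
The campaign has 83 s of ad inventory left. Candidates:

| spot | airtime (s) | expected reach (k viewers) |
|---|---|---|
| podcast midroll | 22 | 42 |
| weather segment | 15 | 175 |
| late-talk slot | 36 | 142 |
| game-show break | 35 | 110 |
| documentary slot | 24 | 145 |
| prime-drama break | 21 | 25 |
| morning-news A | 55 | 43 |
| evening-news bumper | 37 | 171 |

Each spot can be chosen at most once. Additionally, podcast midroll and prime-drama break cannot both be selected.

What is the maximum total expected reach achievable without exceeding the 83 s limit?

Density check — weather segment 11.67, documentary slot 6.04, evening-news bumper 4.62, late-talk slot 3.94 are the best per s.
Taking weather segment + documentary slot + evening-news bumper: 76 s used, 491 in expected reach.
Runner-up weather segment + late-talk slot + documentary slot tops out at 462.

491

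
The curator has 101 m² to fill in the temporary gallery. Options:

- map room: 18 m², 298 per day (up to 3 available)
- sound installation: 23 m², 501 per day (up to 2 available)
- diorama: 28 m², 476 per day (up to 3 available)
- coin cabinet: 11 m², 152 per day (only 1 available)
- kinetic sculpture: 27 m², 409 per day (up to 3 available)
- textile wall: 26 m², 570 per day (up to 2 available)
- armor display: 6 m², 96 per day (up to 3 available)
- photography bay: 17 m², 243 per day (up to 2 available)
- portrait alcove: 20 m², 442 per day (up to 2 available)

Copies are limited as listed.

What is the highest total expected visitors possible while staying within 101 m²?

2179

Density check — portrait alcove 22.10, textile wall 21.92, sound installation 21.78, diorama 17.00 are the best per m².
Greedy by ratio would take 2×textile wall + armor display + 2×portrait alcove: 98 m² used, total 2120.
Replace portrait alcove with sound installation: the trade gains 59 net, giving 2179 at 101 m².
That's the maximum — no swap from here does better than 2179.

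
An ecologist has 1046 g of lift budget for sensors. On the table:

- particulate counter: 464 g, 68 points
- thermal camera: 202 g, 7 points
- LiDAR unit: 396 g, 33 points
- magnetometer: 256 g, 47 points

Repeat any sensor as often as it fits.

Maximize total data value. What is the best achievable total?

188

Best packing: 4×magnetometer — 1024 g, 188 total.
No other feasible combination exceeds 188.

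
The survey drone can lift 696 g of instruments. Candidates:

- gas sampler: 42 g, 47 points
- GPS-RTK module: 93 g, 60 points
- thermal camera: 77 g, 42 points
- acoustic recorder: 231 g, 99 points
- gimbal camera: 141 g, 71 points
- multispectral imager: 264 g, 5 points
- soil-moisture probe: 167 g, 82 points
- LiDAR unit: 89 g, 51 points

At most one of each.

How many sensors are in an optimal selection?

Best achievable data value is 370.
gas sampler + GPS-RTK module + thermal camera + acoustic recorder + gimbal camera + LiDAR unit hits 370 at 673 g.
Every optimal selection uses 6 sensors.

6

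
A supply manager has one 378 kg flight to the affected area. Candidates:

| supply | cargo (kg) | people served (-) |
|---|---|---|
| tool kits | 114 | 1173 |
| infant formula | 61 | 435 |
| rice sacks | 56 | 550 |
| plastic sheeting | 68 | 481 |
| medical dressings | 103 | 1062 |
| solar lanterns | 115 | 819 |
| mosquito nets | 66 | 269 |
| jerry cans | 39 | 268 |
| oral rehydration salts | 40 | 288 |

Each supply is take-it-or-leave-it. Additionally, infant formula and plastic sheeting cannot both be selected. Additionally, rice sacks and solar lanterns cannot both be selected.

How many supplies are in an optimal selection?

5

Optimal total is 3508.
tool kits + infant formula + rice sacks + medical dressings + oral rehydration salts hits 3508 at 374 kg.
Any selection reaching 3508 contains exactly 5 supplies.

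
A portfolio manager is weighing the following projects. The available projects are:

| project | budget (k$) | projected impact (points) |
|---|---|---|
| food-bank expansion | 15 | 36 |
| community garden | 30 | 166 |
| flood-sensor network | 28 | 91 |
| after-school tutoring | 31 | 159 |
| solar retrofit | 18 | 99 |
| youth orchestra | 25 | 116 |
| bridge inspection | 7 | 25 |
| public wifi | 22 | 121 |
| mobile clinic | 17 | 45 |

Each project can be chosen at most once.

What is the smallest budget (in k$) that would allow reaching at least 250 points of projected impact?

Need the lightest bundle worth ≥ 250.
community garden + solar retrofit: 265 projected impact at 48 k$.
Any bundle with less than 48 k$ falls short of 250.

48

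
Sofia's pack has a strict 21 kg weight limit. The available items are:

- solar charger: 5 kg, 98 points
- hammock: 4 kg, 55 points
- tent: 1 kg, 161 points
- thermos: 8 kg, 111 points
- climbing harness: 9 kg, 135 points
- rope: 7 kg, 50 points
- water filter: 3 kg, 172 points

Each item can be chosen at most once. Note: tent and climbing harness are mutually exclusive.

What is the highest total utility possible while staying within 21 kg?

597

Solar charger + hammock + tent + thermos + water filter uses 21 of the 21 kg and totals 597.
Nothing else feasible within 21 kg beats 597.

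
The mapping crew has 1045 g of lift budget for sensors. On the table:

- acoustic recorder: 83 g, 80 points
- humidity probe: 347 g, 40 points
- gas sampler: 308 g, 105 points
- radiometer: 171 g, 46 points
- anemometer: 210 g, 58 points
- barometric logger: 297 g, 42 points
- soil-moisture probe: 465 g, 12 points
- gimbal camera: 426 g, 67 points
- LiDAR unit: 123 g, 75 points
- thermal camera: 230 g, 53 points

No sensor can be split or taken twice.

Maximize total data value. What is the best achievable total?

371

By data value per g: acoustic recorder 0.96, LiDAR unit 0.61, gas sampler 0.34 lead.
Greedy by ratio would take acoustic recorder + gas sampler + radiometer + anemometer + LiDAR unit: 895 g used, total 364.
Replace radiometer with thermal camera: the trade gains 7 net, giving 371 at 954 g.
The closest alternative, acoustic recorder + gas sampler + radiometer + anemometer + LiDAR unit, reaches only 364.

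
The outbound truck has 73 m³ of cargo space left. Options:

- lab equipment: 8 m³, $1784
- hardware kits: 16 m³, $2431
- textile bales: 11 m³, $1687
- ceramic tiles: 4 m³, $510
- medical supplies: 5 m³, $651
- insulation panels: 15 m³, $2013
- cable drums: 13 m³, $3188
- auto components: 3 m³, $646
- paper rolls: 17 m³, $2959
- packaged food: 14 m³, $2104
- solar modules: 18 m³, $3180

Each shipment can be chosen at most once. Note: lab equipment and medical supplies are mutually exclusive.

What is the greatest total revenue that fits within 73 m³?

13861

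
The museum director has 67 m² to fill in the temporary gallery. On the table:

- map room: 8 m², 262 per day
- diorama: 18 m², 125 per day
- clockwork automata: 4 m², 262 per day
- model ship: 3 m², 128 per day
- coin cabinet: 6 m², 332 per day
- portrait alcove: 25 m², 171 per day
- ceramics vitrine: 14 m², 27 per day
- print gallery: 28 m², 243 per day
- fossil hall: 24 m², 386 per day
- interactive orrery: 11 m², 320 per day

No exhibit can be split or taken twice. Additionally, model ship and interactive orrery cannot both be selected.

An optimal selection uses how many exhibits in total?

6

Optimal total is 1589.
For example map room + clockwork automata + coin cabinet + ceramics vitrine + fossil hall + interactive orrery achieves it, using 67 m².
Every optimal selection uses 6 exhibits.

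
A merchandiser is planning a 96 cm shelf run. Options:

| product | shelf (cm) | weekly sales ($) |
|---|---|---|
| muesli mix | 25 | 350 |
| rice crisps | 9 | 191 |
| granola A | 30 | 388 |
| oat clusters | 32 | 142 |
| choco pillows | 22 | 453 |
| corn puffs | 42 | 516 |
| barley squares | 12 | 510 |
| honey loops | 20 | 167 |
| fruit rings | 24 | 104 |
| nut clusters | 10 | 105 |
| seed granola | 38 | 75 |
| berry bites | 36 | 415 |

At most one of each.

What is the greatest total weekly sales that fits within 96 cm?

1775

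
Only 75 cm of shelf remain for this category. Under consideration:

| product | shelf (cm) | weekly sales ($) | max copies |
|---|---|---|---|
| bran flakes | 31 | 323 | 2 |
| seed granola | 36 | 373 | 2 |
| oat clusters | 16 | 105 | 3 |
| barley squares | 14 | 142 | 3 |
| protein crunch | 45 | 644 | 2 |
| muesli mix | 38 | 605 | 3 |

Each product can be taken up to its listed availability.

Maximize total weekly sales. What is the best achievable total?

978

By weekly sales per cm: muesli mix 15.92, protein crunch 14.31, bran flakes 10.42 lead.
The ratio heuristic lands on bran flakes + muesli mix (928) but leaves 6 cm idle.
Replace bran flakes with seed granola: the trade gains 50 net, giving 978 at 74 cm.
Nothing else within 75 cm beats 978.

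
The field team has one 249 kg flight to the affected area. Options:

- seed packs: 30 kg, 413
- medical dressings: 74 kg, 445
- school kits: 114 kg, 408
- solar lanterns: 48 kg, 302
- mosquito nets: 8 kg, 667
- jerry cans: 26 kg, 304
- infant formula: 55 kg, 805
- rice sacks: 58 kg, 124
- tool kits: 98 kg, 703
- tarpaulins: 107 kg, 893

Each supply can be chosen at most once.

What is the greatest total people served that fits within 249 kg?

3082

Taking seed packs + mosquito nets + jerry cans + infant formula + tarpaulins: 226 kg used, 3082 in people served.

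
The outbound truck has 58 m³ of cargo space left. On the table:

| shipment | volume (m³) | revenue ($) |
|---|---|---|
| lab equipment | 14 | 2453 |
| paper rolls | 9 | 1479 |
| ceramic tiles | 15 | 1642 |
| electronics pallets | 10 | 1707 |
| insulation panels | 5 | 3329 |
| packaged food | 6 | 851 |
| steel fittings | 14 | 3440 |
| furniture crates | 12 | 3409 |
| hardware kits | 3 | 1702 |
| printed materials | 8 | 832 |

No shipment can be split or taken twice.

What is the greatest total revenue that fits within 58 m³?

16040

By revenue per m³: insulation panels 665.80, hardware kits 567.33, furniture crates 284.08 lead.
Lab equipment + electronics pallets + insulation panels + steel fittings + furniture crates + hardware kits uses 58 of the 58 m³ and totals 16040.
Runner-up lab equipment + paper rolls + insulation panels + steel fittings + furniture crates + hardware kits tops out at 15812.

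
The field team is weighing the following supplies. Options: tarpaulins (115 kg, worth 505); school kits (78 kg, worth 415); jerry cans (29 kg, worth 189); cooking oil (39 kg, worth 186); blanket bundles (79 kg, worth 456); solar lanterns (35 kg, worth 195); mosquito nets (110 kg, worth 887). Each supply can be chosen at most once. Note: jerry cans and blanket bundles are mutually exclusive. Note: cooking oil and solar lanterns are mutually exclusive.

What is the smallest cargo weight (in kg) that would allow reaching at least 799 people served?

Need the lightest bundle worth ≥ 799.
mosquito nets: 887 people served at 110 kg.
Below 110 kg the best achievable stays under 799.

110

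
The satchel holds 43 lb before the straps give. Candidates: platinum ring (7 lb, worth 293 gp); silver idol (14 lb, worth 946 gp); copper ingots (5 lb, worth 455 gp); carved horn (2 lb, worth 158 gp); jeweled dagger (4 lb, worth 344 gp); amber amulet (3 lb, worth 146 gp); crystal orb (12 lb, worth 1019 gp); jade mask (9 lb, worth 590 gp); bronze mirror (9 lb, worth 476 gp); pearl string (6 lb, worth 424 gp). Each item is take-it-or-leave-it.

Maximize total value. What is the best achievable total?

3346

The ratio ordering already packs tightly: silver idol + copper ingots + carved horn + jeweled dagger + crystal orb + pearl string, 43 lb, 3346.
The closest alternative, silver idol + copper ingots + jeweled dagger + crystal orb + pearl string, reaches only 3188.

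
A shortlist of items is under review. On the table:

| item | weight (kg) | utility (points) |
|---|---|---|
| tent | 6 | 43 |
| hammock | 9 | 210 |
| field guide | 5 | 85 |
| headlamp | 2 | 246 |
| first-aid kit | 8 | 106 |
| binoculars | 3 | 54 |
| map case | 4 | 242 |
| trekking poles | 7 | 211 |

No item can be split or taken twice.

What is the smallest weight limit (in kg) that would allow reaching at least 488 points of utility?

6

Minimise kg subject to total utility ≥ 488.
Taking headlamp + map case gives 488 (≥ 488) for 6 kg.
No combination under 6 kg hits 488.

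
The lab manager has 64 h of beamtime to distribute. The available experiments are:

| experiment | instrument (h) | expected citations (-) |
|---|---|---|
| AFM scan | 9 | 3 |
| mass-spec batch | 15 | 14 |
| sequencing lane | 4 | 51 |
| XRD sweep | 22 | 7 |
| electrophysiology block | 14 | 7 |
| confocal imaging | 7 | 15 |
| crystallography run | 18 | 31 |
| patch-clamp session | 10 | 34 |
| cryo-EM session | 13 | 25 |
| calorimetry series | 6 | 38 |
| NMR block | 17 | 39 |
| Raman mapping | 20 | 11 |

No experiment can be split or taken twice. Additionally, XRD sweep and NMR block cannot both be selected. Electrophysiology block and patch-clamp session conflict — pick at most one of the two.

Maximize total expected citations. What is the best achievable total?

Density check — sequencing lane 12.75, calorimetry series 6.33, patch-clamp session 3.40 are the best per h.
Filling by ratio: sequencing lane + confocal imaging + patch-clamp session + cryo-EM session + calorimetry series + NMR block for 202, with 7 h left unused.
Replace cryo-EM session with crystallography run: the trade gains 6 net, giving 208 at 62 h.

208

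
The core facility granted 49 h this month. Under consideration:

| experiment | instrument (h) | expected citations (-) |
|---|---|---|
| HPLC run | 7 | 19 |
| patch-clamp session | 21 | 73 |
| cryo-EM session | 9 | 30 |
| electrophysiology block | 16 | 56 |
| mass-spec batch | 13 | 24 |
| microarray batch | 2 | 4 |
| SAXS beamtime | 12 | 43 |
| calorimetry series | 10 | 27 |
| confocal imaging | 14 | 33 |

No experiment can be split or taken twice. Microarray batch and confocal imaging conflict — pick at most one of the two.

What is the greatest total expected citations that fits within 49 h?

172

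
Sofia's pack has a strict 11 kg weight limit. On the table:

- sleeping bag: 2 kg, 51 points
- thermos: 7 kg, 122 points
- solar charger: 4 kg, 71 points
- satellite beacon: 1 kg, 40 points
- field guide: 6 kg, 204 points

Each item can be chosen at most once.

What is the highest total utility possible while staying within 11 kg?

Ranking by ratio (utility/kg): satellite beacon 40.00, field guide 34.00, sleeping bag 25.50, solar charger 17.75.
The ratio heuristic lands on sleeping bag + satellite beacon + field guide (295) but leaves 2 kg idle.
Replace sleeping bag with solar charger: the trade gains 20 net, giving 315 at 11 kg.
An exhaustive check of the 32 subsets confirms 315.

315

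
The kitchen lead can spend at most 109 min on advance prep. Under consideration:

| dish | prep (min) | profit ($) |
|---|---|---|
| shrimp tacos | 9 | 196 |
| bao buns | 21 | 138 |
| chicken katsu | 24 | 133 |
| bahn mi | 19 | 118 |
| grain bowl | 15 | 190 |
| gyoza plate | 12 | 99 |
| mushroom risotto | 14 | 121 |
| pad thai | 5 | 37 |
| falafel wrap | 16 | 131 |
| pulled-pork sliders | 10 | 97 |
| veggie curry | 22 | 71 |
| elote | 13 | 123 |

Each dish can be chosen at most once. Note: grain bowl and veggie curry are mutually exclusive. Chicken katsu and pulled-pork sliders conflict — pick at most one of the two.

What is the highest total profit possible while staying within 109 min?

1075

The ratio heuristic lands on shrimp tacos + grain bowl + gyoza plate + mushroom risotto + pad thai + falafel wrap + pulled-pork sliders + elote (994) but leaves 15 min idle.
Replace pad thai with bahn mi: the trade gains 81 net, giving 1075 at 108 min.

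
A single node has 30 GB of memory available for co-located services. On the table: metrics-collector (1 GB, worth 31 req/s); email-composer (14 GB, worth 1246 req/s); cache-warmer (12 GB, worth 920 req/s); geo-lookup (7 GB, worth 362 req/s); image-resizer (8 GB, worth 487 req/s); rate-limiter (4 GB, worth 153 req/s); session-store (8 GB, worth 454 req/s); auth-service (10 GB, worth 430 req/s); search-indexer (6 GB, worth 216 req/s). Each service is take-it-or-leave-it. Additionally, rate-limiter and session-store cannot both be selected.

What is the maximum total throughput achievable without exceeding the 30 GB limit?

2319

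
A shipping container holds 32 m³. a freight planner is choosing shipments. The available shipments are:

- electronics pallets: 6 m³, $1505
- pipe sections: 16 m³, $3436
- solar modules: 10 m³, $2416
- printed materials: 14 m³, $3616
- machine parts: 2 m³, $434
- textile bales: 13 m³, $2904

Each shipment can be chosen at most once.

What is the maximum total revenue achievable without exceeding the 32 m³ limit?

7971

Taking electronics pallets + solar modules + printed materials + machine parts: 32 m³ used, 7971 in revenue.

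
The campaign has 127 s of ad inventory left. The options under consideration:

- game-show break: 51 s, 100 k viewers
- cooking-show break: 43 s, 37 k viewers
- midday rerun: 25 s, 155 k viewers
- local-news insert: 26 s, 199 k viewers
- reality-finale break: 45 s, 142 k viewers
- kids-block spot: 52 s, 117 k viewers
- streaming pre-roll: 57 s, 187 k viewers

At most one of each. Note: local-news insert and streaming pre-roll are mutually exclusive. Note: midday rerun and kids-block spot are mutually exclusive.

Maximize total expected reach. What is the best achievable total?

496

Midday rerun + local-news insert + reality-finale break uses 96 of the 127 s and totals 496.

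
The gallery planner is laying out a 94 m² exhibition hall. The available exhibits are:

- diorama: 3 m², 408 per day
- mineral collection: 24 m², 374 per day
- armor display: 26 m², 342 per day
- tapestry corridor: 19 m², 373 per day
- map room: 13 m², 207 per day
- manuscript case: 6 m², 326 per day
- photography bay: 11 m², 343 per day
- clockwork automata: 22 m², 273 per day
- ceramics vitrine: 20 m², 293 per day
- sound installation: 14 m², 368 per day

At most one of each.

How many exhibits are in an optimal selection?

Best achievable expected visitors is 2399.
One optimal bundle: diorama + mineral collection + tapestry corridor + map room + manuscript case + photography bay + sound installation (90 m²).
Every optimal selection uses 7 exhibits.

7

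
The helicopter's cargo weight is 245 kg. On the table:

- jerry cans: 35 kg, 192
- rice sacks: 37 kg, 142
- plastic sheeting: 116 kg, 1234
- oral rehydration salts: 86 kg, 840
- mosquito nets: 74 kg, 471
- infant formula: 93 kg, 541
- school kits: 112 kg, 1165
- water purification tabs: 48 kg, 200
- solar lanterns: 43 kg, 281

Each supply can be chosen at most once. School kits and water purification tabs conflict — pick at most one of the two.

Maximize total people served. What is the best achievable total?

2399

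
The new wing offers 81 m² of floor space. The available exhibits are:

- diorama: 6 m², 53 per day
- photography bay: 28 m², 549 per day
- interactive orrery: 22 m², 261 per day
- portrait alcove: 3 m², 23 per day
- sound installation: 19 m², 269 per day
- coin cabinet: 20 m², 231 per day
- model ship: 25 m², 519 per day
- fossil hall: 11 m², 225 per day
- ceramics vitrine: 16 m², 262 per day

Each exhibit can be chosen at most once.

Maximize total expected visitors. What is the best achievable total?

Photography bay + model ship + fossil hall + ceramics vitrine uses 80 of the 81 m² and totals 1555.

1555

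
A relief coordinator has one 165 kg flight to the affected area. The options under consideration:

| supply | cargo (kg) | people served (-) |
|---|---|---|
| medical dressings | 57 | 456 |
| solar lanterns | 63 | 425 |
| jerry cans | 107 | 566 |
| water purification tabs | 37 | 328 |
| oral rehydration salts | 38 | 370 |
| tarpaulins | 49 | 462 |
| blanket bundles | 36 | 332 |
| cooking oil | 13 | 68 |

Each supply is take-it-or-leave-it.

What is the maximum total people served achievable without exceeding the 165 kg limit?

1492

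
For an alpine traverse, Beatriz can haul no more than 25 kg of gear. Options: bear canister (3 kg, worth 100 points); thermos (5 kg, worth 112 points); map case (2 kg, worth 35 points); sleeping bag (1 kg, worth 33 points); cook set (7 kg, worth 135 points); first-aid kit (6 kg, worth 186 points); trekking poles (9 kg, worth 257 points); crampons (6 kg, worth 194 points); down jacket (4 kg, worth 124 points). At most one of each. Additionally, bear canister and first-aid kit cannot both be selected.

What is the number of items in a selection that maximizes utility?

4

The maximum utility within 25 kg is 761.
first-aid kit + trekking poles + crampons + down jacket hits 761 at 25 kg.
Any selection reaching 761 contains exactly 4 items.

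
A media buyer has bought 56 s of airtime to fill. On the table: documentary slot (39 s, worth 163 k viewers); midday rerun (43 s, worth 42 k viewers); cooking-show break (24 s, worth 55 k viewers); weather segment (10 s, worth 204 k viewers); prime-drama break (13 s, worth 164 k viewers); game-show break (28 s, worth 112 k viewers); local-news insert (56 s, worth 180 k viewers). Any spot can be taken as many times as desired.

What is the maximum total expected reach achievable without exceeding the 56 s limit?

1020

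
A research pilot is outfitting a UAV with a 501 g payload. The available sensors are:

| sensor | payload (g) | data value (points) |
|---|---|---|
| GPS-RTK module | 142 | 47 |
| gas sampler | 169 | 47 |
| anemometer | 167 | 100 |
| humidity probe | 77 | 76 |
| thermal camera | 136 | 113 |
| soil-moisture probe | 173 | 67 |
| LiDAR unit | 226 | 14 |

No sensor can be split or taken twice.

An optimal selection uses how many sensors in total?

3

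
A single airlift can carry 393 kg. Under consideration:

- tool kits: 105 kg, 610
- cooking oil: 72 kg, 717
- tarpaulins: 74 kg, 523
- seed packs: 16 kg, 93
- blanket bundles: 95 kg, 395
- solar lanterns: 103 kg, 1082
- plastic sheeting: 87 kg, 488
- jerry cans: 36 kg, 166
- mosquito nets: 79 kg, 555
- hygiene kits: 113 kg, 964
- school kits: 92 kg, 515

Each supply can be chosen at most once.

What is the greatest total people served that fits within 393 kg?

3411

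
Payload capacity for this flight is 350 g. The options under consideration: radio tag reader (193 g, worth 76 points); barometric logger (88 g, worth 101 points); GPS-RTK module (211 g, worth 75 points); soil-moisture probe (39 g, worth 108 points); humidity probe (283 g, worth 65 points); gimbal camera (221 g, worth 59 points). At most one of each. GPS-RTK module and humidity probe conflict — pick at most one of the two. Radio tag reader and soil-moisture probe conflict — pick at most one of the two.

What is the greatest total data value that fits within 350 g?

284

Best packing: barometric logger + GPS-RTK module + soil-moisture probe — 338 g, 284 total.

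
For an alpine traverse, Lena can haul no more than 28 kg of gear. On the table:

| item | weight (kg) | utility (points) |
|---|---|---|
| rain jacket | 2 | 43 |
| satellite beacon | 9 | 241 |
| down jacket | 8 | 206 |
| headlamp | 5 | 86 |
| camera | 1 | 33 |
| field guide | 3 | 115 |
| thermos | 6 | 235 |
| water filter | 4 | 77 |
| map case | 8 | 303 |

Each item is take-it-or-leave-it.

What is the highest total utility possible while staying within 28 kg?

937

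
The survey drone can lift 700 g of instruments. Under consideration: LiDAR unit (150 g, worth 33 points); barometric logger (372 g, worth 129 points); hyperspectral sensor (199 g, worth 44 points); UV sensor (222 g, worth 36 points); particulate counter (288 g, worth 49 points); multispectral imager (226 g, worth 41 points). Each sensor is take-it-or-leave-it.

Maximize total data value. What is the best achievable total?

Density check — barometric logger 0.35, hyperspectral sensor 0.22, LiDAR unit 0.22 are the best per g.
The ratio heuristic lands on barometric logger + hyperspectral sensor (173) but leaves 129 g idle.
The 199 g tied up in hyperspectral sensor is better spent on particulate counter — total rises to 178 (660 g).
No other feasible combination exceeds 178.

178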